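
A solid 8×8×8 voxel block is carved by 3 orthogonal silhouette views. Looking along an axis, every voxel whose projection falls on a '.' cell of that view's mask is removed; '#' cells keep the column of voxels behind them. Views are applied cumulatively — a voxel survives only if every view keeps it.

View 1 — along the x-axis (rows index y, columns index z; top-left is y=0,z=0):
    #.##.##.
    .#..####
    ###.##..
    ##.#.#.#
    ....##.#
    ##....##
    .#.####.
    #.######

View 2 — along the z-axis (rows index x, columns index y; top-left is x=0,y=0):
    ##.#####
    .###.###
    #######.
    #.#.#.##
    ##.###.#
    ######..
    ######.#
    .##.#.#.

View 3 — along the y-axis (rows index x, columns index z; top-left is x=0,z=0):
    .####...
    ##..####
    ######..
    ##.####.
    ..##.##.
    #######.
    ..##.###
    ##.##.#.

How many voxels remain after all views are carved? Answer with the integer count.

start: 8×8×8 = 512 voxels
[1] x-view keeps 39 columns → grid now 312
[2] z-view keeps 48 columns → grid now 230
[3] y-view keeps 43 columns → grid now 153

voxel count = 153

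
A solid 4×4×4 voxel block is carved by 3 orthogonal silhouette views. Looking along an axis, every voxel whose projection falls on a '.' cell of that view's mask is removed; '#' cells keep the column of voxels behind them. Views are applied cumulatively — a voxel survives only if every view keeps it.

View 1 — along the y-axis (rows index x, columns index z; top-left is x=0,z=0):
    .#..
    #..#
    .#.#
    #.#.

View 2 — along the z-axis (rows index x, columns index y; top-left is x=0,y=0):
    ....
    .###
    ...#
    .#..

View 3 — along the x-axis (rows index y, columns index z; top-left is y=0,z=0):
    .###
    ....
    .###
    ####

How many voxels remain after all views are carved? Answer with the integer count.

|visual hull| = 5

before carving: 64 voxels (4×4×4)
carve view 1 (along y, XZ-mask fill 7/16): 28 voxels remain
carve view 2 (along z, XY-mask fill 5/16): 10 voxels remain
carve view 3 (along x, YZ-mask fill 10/16): 5 voxels remain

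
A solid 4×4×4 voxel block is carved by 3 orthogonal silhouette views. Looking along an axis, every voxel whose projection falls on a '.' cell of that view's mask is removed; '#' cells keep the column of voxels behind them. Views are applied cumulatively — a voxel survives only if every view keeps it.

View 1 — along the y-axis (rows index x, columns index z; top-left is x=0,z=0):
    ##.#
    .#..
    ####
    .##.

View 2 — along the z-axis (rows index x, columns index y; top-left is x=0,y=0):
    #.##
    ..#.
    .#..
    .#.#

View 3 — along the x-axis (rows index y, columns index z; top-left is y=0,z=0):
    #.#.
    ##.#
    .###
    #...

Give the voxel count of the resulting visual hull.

|visual hull| = 9

start: 4×4×4 = 64 voxels
  1. axis=1 (XZ plane), |mask|=10  ⇒  voxels=40
  2. axis=2 (XY plane), |mask|=7  ⇒  voxels=18
  3. axis=0 (YZ plane), |mask|=9  ⇒  voxels=9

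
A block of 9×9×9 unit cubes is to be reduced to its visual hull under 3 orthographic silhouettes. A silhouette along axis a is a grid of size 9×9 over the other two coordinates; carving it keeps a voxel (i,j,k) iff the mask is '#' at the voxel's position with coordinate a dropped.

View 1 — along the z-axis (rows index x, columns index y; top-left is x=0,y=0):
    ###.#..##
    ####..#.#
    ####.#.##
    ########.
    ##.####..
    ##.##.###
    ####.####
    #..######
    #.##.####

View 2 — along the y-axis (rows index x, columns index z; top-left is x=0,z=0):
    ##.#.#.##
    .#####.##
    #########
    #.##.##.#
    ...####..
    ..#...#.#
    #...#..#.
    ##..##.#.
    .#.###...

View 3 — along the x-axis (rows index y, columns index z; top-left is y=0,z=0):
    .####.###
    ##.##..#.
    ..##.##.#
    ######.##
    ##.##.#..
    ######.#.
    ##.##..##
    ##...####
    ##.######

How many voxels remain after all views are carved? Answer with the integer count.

|visual hull| = 230

full grid |V| = 729
V1 z: intersect with XY mask (62 set) -- 558 left
V2 y: intersect with XZ mask (47 set) -- 321 left
V3 x: intersect with YZ mask (57 set) -- 230 left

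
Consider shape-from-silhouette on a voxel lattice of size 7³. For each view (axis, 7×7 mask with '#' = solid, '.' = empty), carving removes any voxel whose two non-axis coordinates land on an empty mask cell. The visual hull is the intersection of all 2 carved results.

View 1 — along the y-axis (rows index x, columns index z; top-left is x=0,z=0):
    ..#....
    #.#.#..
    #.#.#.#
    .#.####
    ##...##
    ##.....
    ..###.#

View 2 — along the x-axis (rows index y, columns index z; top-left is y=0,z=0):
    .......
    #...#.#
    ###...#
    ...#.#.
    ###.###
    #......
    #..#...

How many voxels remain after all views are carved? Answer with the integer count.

before carving: 343 voxels (7×7×7)
  1. axis=1 (XZ plane), |mask|=23  ⇒  voxels=161
  2. axis=0 (YZ plane), |mask|=18  ⇒  voxels=62

remaining voxels: 62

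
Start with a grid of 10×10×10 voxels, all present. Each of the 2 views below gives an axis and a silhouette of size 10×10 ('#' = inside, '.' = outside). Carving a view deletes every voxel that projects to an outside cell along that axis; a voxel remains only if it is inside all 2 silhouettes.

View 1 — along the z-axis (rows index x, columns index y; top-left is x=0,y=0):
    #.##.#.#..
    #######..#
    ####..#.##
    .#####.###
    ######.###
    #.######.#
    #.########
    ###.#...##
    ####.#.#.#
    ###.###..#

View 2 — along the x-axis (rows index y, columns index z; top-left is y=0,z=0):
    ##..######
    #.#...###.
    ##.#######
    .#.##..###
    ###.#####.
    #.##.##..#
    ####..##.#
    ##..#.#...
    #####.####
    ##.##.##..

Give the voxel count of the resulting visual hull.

full grid |V| = 1000
after view 1 [z-axis, 74 of 100 cells solid] → remaining = 740
after view 2 [x-axis, 68 of 100 cells solid] → remaining = 507

voxel count = 507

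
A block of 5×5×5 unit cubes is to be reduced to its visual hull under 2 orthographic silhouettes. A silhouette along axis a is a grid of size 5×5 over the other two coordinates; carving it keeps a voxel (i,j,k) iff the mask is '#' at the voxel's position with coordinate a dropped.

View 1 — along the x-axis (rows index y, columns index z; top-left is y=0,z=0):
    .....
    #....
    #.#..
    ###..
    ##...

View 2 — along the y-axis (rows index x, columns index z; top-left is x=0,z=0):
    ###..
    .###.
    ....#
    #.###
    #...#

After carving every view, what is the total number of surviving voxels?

start: 5×5×5 = 125 voxels
step 1: project along x, AND mask (8/25) → |grid| = 40
step 2: project along y, AND mask (13/25) → |grid| = 22

|visual hull| = 22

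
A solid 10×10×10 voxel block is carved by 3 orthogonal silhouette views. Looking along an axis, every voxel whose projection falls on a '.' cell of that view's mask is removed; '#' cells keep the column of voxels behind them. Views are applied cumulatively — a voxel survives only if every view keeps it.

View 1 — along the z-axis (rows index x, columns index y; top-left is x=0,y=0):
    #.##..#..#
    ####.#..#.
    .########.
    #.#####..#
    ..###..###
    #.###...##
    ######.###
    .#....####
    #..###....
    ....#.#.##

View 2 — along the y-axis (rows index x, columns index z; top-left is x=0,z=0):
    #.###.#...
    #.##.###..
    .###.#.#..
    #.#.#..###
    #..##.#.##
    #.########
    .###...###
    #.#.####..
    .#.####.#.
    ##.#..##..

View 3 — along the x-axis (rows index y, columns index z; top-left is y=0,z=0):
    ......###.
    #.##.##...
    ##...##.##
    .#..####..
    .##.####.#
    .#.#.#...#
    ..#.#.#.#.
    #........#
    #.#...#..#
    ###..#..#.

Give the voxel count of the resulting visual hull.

voxel count = 162

before carving: 1000 voxels (10×10×10)
after view 1 [z-axis, 60 of 100 cells solid] → remaining = 600
after view 2 [y-axis, 60 of 100 cells solid] → remaining = 361
after view 3 [x-axis, 45 of 100 cells solid] → remaining = 162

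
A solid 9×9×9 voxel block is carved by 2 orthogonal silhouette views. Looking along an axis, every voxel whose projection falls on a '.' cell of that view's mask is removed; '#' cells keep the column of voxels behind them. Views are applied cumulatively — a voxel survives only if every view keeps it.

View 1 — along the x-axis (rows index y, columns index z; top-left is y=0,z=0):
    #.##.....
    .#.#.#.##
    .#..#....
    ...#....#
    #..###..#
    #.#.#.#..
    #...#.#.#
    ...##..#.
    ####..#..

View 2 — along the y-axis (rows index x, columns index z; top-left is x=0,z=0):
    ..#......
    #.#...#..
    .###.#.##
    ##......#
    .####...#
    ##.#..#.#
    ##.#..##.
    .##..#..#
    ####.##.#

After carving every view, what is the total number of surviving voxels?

start: 9×9×9 = 729 voxels
[1] x-view keeps 33 columns → grid now 297
[2] y-view keeps 39 columns → grid now 145

voxel count = 145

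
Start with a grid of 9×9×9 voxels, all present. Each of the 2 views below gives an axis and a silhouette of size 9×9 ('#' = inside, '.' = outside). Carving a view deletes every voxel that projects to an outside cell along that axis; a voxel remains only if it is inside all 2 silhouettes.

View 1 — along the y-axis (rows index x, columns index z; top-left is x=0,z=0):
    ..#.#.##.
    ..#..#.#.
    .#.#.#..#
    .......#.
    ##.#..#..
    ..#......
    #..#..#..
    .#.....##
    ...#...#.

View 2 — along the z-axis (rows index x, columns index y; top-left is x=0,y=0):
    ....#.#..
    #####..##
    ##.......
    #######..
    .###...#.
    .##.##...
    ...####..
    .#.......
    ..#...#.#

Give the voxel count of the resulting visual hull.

|visual hull| = 85

initial block: 9^3 = 729
step 1: project along y, AND mask (25/81) → |grid| = 225
step 2: project along z, AND mask (34/81) → |grid| = 85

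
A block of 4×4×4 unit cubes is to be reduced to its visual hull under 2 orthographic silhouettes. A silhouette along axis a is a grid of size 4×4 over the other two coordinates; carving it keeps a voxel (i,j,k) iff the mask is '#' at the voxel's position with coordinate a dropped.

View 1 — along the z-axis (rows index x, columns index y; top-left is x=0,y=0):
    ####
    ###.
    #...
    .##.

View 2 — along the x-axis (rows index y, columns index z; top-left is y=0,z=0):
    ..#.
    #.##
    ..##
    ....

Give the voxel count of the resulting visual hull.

|visual hull| = 18

full grid |V| = 64
step 1: project along z, AND mask (10/16) → |grid| = 40
step 2: project along x, AND mask (6/16) → |grid| = 18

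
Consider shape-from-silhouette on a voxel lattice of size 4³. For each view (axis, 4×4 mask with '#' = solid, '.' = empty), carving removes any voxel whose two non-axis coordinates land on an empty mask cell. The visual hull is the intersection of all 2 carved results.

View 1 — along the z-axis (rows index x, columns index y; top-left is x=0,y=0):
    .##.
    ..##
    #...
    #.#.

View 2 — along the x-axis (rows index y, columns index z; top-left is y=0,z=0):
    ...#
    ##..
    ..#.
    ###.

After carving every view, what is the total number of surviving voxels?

start: 4×4×4 = 64 voxels
V1 z: intersect with XY mask (7 set) -- 28 left
V2 x: intersect with YZ mask (7 set) -- 10 left

remaining voxels: 10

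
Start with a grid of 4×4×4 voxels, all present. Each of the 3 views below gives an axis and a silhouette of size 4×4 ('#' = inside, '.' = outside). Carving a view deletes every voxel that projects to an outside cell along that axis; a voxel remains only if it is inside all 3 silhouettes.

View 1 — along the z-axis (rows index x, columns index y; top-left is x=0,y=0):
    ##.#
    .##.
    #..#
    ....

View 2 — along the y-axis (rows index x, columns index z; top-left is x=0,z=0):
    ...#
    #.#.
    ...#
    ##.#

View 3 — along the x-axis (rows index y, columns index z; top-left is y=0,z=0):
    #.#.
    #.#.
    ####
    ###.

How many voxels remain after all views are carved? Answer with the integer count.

full grid |V| = 64
V1 z: intersect with XY mask (7 set) -- 28 left
V2 y: intersect with XZ mask (7 set) -- 9 left
V3 x: intersect with YZ mask (11 set) -- 4 left

4 voxels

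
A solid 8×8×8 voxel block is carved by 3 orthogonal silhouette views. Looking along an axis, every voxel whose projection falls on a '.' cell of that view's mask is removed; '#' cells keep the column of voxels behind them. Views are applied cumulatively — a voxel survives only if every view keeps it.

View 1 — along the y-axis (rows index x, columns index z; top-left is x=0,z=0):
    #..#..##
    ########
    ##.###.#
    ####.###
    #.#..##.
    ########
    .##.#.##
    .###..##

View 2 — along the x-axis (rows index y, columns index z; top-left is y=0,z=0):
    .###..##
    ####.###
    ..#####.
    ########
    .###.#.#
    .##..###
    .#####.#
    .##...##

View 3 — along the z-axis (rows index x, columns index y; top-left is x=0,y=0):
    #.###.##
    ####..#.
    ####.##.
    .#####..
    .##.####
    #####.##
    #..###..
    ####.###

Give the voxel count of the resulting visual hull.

full grid |V| = 512
[1] y-view keeps 47 columns → grid now 376
[2] x-view keeps 45 columns → grid now 271
[3] z-view keeps 46 columns → grid now 201

remaining voxels: 201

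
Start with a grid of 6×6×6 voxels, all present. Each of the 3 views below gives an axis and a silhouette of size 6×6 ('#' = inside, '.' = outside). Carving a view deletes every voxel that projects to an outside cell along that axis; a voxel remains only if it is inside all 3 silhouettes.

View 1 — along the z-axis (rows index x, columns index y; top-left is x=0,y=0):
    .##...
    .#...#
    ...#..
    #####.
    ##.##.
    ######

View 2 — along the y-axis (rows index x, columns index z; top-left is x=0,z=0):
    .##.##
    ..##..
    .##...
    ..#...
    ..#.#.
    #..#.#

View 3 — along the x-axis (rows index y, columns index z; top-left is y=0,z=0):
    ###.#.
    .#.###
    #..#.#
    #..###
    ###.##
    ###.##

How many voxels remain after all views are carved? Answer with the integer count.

remaining voxels: 27

start: 6×6×6 = 216 voxels
after view 1 [z-axis, 20 of 36 cells solid] → remaining = 120
after view 2 [y-axis, 14 of 36 cells solid] → remaining = 45
after view 3 [x-axis, 25 of 36 cells solid] → remaining = 27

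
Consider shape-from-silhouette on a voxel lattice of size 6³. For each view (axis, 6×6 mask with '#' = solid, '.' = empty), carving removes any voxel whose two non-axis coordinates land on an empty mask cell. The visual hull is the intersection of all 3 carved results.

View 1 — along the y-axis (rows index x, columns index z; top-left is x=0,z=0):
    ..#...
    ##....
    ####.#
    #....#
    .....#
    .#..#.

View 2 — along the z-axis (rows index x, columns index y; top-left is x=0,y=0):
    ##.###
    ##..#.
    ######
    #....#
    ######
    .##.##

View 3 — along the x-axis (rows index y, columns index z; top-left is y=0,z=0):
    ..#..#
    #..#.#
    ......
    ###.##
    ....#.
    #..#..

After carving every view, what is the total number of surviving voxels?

voxel count = 20

full grid |V| = 216
after view 1 [y-axis, 13 of 36 cells solid] → remaining = 78
after view 2 [z-axis, 26 of 36 cells solid] → remaining = 59
after view 3 [x-axis, 13 of 36 cells solid] → remaining = 20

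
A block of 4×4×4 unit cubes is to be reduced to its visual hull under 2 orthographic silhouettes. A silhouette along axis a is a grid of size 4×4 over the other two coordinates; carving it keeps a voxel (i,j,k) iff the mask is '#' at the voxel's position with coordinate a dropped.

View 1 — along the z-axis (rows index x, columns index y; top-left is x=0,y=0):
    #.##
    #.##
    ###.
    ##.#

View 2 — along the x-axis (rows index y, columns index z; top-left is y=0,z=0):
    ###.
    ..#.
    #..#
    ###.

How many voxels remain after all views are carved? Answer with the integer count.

voxel count = 29

full grid |V| = 64
  1. axis=2 (XY plane), |mask|=12  ⇒  voxels=48
  2. axis=0 (YZ plane), |mask|=9  ⇒  voxels=29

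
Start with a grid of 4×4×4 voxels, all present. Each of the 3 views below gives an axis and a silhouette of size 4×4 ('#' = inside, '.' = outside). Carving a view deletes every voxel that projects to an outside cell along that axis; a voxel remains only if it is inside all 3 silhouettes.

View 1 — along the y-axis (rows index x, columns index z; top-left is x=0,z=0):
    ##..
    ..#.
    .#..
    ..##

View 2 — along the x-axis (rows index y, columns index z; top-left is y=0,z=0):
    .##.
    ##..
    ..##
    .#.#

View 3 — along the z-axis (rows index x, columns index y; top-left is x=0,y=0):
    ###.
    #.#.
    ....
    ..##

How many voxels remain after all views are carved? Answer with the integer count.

before carving: 64 voxels (4×4×4)
step 1: project along y, AND mask (6/16) → |grid| = 24
step 2: project along x, AND mask (8/16) → |grid| = 13
step 3: project along z, AND mask (7/16) → |grid| = 8

voxel count = 8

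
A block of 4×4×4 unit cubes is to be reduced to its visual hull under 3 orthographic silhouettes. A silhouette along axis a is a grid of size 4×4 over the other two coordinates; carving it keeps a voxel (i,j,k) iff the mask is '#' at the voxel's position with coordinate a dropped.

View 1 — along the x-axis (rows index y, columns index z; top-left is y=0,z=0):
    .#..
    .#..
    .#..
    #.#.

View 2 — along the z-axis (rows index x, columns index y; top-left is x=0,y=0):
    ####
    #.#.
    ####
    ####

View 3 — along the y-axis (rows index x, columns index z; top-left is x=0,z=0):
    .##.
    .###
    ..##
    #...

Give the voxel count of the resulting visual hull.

before carving: 64 voxels (4×4×4)
carve view 1 (along x, YZ-mask fill 5/16): 20 voxels remain
carve view 2 (along z, XY-mask fill 14/16): 17 voxels remain
carve view 3 (along y, XZ-mask fill 8/16): 8 voxels remain

voxel count = 8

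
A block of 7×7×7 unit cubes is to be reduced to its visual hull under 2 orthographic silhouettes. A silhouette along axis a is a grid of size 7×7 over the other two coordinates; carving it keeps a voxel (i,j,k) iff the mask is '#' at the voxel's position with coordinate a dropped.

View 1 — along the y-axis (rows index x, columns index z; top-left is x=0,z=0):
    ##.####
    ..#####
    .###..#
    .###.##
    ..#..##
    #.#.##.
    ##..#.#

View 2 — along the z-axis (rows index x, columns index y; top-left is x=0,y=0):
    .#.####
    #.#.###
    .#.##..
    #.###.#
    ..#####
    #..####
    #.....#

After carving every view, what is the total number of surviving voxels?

full grid |V| = 343
  1. axis=1 (XZ plane), |mask|=31  ⇒  voxels=217
  2. axis=2 (XY plane), |mask|=30  ⇒  voxels=135

|visual hull| = 135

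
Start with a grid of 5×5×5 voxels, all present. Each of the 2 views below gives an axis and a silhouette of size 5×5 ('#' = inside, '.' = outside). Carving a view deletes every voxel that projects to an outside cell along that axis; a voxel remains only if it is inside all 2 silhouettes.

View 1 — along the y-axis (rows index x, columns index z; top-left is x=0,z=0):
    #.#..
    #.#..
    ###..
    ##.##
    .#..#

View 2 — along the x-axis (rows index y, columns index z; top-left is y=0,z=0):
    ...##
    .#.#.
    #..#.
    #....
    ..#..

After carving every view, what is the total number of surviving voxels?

voxel count = 19

before carving: 125 voxels (5×5×5)
V1 y: intersect with XZ mask (13 set) -- 65 left
V2 x: intersect with YZ mask (8 set) -- 19 left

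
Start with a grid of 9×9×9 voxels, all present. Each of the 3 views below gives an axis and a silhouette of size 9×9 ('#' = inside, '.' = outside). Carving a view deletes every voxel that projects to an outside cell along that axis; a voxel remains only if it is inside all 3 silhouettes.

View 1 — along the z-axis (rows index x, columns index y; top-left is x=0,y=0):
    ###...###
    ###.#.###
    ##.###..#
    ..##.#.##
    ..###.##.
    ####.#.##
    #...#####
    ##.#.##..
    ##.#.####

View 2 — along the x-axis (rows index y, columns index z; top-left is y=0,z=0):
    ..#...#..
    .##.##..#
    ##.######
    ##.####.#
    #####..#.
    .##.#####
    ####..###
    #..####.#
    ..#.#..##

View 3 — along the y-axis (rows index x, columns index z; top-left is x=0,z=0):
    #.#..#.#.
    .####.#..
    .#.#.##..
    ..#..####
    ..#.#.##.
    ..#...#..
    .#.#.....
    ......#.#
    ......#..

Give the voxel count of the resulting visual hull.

start: 9×9×9 = 729 voxels
step 1: project along z, AND mask (54/81) → |grid| = 486
step 2: project along x, AND mask (52/81) → |grid| = 304
step 3: project along y, AND mask (29/81) → |grid| = 106

remaining voxels: 106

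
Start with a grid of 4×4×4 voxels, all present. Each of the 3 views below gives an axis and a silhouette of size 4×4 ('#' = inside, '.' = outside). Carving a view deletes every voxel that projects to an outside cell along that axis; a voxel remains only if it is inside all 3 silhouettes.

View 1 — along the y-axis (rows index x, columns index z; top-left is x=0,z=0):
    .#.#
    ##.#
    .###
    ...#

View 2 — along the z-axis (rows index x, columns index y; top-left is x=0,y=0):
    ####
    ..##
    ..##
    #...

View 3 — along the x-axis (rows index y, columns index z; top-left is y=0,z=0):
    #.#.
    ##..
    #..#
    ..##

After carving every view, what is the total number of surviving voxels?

|visual hull| = 9

before carving: 64 voxels (4×4×4)
[1] y-view keeps 9 columns → grid now 36
[2] z-view keeps 9 columns → grid now 21
[3] x-view keeps 8 columns → grid now 9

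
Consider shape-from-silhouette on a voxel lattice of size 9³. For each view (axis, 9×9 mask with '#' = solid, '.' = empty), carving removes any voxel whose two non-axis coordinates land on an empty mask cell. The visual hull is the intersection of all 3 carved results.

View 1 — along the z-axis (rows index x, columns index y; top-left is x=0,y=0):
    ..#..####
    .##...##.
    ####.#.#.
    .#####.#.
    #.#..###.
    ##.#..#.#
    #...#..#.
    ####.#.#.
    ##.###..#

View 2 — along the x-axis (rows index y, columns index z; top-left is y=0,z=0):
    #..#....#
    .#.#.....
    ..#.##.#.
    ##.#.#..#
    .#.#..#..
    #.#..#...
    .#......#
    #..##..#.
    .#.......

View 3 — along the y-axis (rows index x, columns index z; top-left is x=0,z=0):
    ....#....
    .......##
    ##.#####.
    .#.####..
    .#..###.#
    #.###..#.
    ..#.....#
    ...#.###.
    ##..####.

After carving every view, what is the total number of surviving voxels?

before carving: 729 voxels (9×9×9)
  1. axis=2 (XY plane), |mask|=46  ⇒  voxels=414
  2. axis=0 (YZ plane), |mask|=27  ⇒  voxels=145
  3. axis=1 (XZ plane), |mask|=37  ⇒  voxels=67

67 voxels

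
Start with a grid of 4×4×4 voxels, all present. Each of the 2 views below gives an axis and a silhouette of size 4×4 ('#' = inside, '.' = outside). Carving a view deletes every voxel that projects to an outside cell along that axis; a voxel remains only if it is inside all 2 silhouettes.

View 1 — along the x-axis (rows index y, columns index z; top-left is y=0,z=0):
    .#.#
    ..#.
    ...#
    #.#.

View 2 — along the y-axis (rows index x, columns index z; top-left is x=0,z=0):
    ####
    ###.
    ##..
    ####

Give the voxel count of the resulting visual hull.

full grid |V| = 64
V1 x: intersect with YZ mask (6 set) -- 24 left
V2 y: intersect with XZ mask (13 set) -- 18 left

remaining voxels: 18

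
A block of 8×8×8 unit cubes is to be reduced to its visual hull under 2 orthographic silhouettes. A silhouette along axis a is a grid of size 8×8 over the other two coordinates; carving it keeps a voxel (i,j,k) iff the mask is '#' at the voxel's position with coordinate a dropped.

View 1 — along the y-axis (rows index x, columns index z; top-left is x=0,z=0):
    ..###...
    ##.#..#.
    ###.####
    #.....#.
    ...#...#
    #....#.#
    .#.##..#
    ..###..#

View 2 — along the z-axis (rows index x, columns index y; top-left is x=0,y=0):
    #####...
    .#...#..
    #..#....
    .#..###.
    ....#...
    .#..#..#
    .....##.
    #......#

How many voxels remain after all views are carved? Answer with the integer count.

voxel count = 72

initial block: 8^3 = 512
step 1: project along y, AND mask (29/64) → |grid| = 232
step 2: project along z, AND mask (21/64) → |grid| = 72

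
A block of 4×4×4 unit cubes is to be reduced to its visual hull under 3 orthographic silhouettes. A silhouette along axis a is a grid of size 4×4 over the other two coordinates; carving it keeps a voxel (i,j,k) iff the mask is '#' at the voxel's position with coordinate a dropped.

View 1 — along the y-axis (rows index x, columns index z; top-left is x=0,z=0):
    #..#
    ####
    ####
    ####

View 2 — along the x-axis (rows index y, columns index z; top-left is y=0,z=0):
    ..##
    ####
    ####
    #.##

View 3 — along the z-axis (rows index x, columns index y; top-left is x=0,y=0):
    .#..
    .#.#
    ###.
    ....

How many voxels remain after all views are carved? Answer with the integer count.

voxel count = 19

before carving: 64 voxels (4×4×4)
after view 1 [y-axis, 14 of 16 cells solid] → remaining = 56
after view 2 [x-axis, 13 of 16 cells solid] → remaining = 46
after view 3 [z-axis, 6 of 16 cells solid] → remaining = 19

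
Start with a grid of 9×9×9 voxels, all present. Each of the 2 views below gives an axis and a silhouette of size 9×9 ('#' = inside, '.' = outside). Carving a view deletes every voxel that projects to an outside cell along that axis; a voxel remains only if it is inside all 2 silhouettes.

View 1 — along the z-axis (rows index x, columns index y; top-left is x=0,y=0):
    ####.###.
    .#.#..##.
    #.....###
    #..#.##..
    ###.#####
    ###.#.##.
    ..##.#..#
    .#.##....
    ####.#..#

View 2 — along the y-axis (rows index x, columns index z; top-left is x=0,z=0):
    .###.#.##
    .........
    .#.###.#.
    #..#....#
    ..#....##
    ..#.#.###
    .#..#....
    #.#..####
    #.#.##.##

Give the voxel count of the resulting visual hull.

before carving: 729 voxels (9×9×9)
V1 z: intersect with XY mask (46 set) -- 414 left
V2 y: intersect with XZ mask (36 set) -- 190 left

190 voxels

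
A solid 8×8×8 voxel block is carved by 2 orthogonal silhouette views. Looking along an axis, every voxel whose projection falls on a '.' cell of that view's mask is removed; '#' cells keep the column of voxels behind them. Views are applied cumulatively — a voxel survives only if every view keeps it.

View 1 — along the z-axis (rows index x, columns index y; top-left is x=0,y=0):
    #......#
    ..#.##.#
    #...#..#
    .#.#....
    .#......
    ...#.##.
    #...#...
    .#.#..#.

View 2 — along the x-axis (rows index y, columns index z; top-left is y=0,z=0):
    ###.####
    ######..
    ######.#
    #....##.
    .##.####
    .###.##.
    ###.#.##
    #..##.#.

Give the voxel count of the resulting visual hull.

voxel count = 107

before carving: 512 voxels (8×8×8)
carve view 1 (along z, XY-mask fill 20/64): 160 voxels remain
carve view 2 (along x, YZ-mask fill 44/64): 107 voxels remain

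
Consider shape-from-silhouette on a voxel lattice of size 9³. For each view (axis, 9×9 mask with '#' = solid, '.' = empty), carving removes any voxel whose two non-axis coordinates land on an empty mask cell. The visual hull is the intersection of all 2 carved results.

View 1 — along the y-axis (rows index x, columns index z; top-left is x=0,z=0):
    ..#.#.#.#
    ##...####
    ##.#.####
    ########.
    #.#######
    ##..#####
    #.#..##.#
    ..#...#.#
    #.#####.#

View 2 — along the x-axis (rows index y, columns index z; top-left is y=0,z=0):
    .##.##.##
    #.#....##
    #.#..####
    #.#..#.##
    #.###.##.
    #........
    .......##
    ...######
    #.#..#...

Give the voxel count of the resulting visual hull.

|visual hull| = 250

full grid |V| = 729
V1 y: intersect with XZ mask (55 set) -- 495 left
V2 x: intersect with YZ mask (39 set) -- 250 left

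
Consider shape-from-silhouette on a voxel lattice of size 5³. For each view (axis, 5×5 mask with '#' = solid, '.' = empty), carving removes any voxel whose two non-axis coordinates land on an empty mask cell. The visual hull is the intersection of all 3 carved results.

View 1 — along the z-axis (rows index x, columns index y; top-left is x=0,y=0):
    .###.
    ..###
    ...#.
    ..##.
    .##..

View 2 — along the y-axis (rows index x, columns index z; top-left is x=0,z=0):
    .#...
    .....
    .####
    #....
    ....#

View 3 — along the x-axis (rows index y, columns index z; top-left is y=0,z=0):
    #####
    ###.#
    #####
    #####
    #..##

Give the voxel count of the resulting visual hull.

before carving: 125 voxels (5×5×5)
[1] z-view keeps 11 columns → grid now 55
[2] y-view keeps 7 columns → grid now 11
[3] x-view keeps 22 columns → grid now 11

|visual hull| = 11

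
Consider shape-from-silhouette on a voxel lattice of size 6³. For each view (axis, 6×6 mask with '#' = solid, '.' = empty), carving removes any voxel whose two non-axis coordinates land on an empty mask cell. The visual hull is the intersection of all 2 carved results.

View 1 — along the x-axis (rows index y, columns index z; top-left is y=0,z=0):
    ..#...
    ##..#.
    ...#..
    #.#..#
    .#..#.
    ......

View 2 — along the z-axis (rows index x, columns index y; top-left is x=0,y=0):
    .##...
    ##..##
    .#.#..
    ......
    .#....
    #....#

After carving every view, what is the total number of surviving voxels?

full grid |V| = 216
carve view 1 (along x, YZ-mask fill 10/36): 60 voxels remain
carve view 2 (along z, XY-mask fill 11/36): 20 voxels remain

voxel count = 20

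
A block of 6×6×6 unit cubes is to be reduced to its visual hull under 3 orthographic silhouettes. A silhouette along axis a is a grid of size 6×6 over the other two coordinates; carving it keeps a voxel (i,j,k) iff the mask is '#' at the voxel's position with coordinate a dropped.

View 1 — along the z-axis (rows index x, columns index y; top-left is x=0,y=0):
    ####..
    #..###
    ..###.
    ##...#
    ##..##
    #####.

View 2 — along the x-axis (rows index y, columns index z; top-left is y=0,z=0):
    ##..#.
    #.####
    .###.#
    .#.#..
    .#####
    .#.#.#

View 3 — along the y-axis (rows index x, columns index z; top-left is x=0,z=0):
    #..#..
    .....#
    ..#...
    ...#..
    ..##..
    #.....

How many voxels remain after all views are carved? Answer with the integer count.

full grid |V| = 216
carve view 1 (along z, XY-mask fill 23/36): 138 voxels remain
carve view 2 (along x, YZ-mask fill 22/36): 84 voxels remain
carve view 3 (along y, XZ-mask fill 8/36): 18 voxels remain

remaining voxels: 18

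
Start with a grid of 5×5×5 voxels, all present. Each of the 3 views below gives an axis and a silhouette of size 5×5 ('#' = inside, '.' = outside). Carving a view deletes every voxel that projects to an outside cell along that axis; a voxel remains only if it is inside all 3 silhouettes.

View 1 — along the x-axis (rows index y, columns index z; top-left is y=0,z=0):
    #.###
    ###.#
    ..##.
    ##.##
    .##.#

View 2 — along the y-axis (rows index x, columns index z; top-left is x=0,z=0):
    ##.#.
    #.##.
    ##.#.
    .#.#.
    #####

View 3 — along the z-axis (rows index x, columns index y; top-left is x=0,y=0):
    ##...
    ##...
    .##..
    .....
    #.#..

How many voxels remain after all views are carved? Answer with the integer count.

remaining voxels: 18

start: 5×5×5 = 125 voxels
[1] x-view keeps 17 columns → grid now 85
[2] y-view keeps 16 columns → grid now 51
[3] z-view keeps 8 columns → grid now 18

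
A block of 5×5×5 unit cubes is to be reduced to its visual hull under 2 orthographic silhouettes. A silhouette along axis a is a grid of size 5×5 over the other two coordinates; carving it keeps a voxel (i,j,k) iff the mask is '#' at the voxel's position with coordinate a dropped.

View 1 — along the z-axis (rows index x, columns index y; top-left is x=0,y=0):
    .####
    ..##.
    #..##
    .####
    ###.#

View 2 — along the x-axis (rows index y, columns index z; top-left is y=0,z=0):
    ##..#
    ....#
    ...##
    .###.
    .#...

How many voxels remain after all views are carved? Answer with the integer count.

start: 5×5×5 = 125 voxels
after view 1 [z-axis, 17 of 25 cells solid] → remaining = 85
after view 2 [x-axis, 10 of 25 cells solid] → remaining = 33

|visual hull| = 33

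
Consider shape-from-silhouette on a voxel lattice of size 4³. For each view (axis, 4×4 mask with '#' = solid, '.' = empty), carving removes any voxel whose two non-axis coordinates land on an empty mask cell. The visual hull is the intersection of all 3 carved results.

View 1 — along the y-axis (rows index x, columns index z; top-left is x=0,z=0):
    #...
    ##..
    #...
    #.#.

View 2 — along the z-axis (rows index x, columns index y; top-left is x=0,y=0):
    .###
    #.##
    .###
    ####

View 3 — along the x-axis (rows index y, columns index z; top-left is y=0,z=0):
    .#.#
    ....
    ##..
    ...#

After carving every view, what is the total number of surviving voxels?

start: 4×4×4 = 64 voxels
V1 y: intersect with XZ mask (6 set) -- 24 left
V2 z: intersect with XY mask (13 set) -- 20 left
V3 x: intersect with YZ mask (5 set) -- 6 left

|visual hull| = 6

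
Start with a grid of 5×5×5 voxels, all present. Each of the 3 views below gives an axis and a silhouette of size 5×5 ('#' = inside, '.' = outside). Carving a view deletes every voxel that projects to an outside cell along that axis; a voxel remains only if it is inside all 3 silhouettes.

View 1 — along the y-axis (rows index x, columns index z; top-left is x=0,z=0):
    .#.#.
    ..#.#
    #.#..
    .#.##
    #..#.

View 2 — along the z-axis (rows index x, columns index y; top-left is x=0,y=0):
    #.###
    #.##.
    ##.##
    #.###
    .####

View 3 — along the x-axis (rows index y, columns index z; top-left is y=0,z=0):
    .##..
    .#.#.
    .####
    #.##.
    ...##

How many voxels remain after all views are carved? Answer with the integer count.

start: 5×5×5 = 125 voxels
after view 1 [y-axis, 11 of 25 cells solid] → remaining = 55
after view 2 [z-axis, 19 of 25 cells solid] → remaining = 42
after view 3 [x-axis, 13 of 25 cells solid] → remaining = 24

remaining voxels: 24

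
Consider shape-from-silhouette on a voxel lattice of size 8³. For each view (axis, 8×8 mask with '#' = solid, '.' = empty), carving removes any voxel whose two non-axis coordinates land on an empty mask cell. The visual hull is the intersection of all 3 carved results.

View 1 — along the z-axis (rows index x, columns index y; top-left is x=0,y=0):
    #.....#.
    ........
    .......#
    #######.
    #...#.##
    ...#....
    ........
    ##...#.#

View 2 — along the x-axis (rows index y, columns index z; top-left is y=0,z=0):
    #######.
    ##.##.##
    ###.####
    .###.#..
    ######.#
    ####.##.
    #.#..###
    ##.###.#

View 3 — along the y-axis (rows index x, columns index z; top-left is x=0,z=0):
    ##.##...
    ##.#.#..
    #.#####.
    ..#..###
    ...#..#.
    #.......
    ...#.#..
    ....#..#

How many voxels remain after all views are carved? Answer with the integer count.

full grid |V| = 512
carve view 1 (along z, XY-mask fill 19/64): 152 voxels remain
carve view 2 (along x, YZ-mask fill 48/64): 114 voxels remain
carve view 3 (along y, XZ-mask fill 25/64): 40 voxels remain

voxel count = 40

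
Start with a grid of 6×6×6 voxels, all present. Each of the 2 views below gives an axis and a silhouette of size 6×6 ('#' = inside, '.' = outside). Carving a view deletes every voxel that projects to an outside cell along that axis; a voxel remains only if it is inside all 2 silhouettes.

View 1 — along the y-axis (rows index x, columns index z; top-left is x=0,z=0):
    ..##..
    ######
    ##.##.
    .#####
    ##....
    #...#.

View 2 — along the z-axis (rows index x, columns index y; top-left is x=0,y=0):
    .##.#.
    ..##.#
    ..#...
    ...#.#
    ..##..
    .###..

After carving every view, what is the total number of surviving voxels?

48 voxels

before carving: 216 voxels (6×6×6)
  1. axis=1 (XZ plane), |mask|=21  ⇒  voxels=126
  2. axis=2 (XY plane), |mask|=14  ⇒  voxels=48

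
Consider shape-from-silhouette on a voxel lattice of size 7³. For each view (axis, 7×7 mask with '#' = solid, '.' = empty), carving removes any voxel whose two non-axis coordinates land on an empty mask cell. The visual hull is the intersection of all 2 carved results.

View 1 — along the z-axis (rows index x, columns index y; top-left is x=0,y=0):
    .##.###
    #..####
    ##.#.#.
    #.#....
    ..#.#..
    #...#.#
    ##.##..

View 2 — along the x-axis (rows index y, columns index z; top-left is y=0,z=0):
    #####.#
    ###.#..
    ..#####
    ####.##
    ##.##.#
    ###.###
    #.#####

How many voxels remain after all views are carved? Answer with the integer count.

start: 7×7×7 = 343 voxels
carve view 1 (along z, XY-mask fill 25/49): 175 voxels remain
carve view 2 (along x, YZ-mask fill 38/49): 136 voxels remain

136 voxels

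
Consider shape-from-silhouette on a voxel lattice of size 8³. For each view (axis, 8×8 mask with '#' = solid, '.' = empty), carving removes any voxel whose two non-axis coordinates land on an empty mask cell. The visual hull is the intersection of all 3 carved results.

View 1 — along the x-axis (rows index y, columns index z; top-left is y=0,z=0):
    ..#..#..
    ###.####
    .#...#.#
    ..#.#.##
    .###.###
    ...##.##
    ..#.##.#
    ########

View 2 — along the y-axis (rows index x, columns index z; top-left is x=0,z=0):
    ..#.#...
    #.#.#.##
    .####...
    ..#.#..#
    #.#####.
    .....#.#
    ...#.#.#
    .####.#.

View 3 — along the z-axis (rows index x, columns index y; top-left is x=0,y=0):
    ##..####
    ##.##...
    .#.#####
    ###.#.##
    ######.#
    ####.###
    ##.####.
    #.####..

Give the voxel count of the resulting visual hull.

109 voxels

before carving: 512 voxels (8×8×8)
carve view 1 (along x, YZ-mask fill 38/64): 304 voxels remain
carve view 2 (along y, XZ-mask fill 30/64): 151 voxels remain
carve view 3 (along z, XY-mask fill 47/64): 109 voxels remain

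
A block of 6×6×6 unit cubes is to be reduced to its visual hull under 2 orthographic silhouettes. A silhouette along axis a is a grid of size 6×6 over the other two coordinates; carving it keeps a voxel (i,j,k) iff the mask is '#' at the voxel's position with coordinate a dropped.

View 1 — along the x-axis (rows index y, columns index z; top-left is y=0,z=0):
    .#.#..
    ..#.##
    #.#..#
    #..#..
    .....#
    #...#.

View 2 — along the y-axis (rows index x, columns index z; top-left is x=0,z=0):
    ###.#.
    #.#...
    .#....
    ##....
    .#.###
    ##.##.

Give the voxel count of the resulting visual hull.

|visual hull| = 34

start: 6×6×6 = 216 voxels
after view 1 [x-axis, 13 of 36 cells solid] → remaining = 78
after view 2 [y-axis, 17 of 36 cells solid] → remaining = 34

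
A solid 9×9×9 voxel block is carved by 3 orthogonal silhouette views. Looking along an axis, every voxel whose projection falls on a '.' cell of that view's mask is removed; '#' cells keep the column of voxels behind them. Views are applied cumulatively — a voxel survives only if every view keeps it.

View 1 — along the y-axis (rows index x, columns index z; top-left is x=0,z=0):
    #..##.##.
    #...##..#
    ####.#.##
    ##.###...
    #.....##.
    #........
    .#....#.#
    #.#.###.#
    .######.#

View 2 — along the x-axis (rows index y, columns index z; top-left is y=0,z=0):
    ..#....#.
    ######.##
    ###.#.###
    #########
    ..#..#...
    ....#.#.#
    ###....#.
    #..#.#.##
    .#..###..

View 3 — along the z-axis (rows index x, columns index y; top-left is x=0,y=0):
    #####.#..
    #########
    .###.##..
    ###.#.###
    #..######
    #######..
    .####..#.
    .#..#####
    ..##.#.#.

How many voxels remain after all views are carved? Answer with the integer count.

start: 9×9×9 = 729 voxels
  1. axis=1 (XZ plane), |mask|=41  ⇒  voxels=369
  2. axis=0 (YZ plane), |mask|=44  ⇒  voxels=198
  3. axis=2 (XY plane), |mask|=56  ⇒  voxels=136

voxel count = 136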